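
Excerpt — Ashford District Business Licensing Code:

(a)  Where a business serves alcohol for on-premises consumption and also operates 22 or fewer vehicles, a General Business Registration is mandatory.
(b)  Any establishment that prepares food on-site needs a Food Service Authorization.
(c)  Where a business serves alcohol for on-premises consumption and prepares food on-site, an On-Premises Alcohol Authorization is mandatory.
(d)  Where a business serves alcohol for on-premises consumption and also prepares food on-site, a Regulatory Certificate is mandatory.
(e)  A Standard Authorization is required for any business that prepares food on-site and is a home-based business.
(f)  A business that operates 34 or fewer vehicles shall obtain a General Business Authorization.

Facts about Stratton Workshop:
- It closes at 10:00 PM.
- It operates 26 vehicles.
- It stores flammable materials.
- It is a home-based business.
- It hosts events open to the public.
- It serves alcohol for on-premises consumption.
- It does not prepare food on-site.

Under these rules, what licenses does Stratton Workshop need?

General Business Authorization

(a) serves alcohol for on-premises consumption; vehicles 26 > 22 → General Business Registration not required.
(b) does not prepare food on-site → Food Service Authorization not required.
(c) serves alcohol for on-premises consumption; does not prepare food on-site → On-Premises Alcohol Authorization not required.
(d) serves alcohol for on-premises consumption; does not prepare food on-site → Regulatory Certificate not required.
(e) does not prepare food on-site; is a home-based business → Standard Authorization not required.
(f) vehicles 26 ≤ 34 → General Business Authorization required.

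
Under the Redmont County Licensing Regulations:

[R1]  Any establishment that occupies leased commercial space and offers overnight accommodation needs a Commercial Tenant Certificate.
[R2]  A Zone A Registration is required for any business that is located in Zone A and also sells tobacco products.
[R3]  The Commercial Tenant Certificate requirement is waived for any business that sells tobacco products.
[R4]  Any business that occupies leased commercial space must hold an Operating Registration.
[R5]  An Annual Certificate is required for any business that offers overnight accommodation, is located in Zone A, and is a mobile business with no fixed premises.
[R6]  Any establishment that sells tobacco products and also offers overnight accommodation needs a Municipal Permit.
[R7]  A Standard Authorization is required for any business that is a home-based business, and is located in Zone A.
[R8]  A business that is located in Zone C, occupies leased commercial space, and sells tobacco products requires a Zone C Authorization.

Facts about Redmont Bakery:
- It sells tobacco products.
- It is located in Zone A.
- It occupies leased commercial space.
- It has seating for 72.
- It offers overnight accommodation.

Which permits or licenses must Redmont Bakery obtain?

[R1] occupies leased commercial space; offers overnight accommodation → Commercial Tenant Certificate required.
[R2] is located in Zone A; sells tobacco products → Zone A Registration required.
[R3] sells tobacco products → exempt from Commercial Tenant Certificate.
[R4] occupies leased commercial space → Operating Registration required.
[R5] offers overnight accommodation; is located in Zone A; occupies leased commercial space (not: is a mobile business with no fixed premises) → Annual Certificate not required.
[R6] sells tobacco products; offers overnight accommodation → Municipal Permit required.
[R7] occupies leased commercial space (not: is a home-based business); is located in Zone A → Standard Authorization not required.
[R8] is located in Zone A (not: is located in Zone C); occupies leased commercial space; sells tobacco products → Zone C Authorization not required.

Municipal Permit, Operating Registration, Zone A Registration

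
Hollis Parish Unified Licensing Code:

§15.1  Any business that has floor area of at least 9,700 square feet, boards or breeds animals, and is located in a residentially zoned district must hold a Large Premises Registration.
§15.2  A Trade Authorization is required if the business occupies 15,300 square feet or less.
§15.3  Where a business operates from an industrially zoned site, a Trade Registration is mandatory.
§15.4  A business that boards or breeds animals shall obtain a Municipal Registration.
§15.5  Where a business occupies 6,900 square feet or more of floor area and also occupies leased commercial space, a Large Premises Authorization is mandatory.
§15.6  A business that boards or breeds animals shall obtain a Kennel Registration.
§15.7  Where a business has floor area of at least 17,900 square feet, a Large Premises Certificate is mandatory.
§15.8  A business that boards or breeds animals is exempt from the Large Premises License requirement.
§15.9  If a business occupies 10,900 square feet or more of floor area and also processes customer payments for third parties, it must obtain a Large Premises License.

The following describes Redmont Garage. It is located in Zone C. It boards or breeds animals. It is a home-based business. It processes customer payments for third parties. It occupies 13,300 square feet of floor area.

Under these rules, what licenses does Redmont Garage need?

Kennel Registration, Municipal Registration, Trade Authorization

§15.1 floor area 13,300 square feet ≥ 9,700 square feet; boards or breeds animals; is located in Zone C (not: is located in a residentially zoned district) → Large Premises Registration not required.
§15.2 floor area 13,300 square feet ≤ 15,300 square feet → Trade Authorization required.
§15.3 is a home-based business (not: operates from an industrially zoned site) → Trade Registration not required.
§15.4 boards or breeds animals → Municipal Registration required.
§15.5 floor area 13,300 square feet ≥ 6,900 square feet; is a home-based business (not: occupies leased commercial space) → Large Premises Authorization not required.
§15.6 boards or breeds animals → Kennel Registration required.
§15.7 floor area 13,300 square feet < 17,900 square feet → Large Premises Certificate not required.
§15.8 boards or breeds animals → exempt from Large Premises License.
§15.9 floor area 13,300 square feet ≥ 10,900 square feet; processes customer payments for third parties → Large Premises License required.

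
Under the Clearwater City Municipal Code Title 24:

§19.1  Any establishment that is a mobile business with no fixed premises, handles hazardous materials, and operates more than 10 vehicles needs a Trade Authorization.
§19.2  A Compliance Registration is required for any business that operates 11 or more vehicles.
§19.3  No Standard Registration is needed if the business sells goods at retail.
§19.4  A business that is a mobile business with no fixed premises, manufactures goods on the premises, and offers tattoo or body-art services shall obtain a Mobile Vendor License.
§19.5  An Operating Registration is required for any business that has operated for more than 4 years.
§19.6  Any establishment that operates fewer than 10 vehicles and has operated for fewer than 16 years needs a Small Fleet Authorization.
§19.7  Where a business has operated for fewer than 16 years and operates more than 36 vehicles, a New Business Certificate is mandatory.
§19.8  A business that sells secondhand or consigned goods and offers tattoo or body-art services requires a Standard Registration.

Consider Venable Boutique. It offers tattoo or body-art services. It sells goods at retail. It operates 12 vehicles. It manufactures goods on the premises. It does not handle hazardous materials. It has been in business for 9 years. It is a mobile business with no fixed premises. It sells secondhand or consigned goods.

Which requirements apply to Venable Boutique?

Compliance Registration, Mobile Vendor License, Operating Registration

§19.1 is a mobile business with no fixed premises; does not handle hazardous materials; vehicles 12 > 10 → Trade Authorization not required.
§19.2 vehicles 12 ≥ 11 → Compliance Registration required.
§19.3 sells goods at retail → exempt from Standard Registration.
§19.4 is a mobile business with no fixed premises; manufactures goods on the premises; offers tattoo or body-art services → Mobile Vendor License required.
§19.5 years in business 9 > 4 → Operating Registration required.
§19.6 vehicles 12 ≥ 10; years in business 9 < 16 → Small Fleet Authorization not required.
§19.7 years in business 9 < 16; vehicles 12 ≤ 36 → New Business Certificate not required.
§19.8 sells secondhand or consigned goods; offers tattoo or body-art services → Standard Registration required.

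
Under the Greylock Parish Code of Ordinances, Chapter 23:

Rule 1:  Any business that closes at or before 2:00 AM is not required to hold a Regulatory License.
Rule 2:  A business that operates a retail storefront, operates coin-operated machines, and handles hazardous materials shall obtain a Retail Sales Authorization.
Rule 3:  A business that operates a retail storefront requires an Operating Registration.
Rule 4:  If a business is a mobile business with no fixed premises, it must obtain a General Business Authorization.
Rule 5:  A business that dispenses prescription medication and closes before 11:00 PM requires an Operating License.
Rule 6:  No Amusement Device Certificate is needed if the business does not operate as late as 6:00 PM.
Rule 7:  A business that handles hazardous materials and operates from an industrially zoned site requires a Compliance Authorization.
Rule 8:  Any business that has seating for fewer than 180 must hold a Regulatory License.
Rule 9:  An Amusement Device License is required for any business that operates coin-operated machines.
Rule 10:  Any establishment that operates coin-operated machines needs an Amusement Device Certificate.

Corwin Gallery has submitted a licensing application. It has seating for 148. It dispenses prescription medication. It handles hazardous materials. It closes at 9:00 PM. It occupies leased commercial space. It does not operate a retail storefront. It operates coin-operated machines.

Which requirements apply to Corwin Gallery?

Amusement Device Certificate, Amusement Device License, Operating License

Rule 1: closes 9:00 PM, at/before 2:00 AM → exempt from Regulatory License.
Rule 2: does not operate a retail storefront; operates coin-operated machines; handles hazardous materials → Retail Sales Authorization not required.
Rule 3: does not operate a retail storefront → Operating Registration not required.
Rule 4: occupies leased commercial space (not: is a mobile business with no fixed premises) → General Business Authorization not required.
Rule 5: dispenses prescription medication; closes 9:00 PM, at/before 11:00 PM → Operating License required.
Rule 6: closes 9:00 PM, after 6:00 PM → Amusement Device Certificate exemption does not apply.
Rule 7: handles hazardous materials; occupies leased commercial space (not: operates from an industrially zoned site) → Compliance Authorization not required.
Rule 8: seating 148 < 180 → Regulatory License required.
Rule 9: operates coin-operated machines → Amusement Device License required.
Rule 10: operates coin-operated machines → Amusement Device Certificate required.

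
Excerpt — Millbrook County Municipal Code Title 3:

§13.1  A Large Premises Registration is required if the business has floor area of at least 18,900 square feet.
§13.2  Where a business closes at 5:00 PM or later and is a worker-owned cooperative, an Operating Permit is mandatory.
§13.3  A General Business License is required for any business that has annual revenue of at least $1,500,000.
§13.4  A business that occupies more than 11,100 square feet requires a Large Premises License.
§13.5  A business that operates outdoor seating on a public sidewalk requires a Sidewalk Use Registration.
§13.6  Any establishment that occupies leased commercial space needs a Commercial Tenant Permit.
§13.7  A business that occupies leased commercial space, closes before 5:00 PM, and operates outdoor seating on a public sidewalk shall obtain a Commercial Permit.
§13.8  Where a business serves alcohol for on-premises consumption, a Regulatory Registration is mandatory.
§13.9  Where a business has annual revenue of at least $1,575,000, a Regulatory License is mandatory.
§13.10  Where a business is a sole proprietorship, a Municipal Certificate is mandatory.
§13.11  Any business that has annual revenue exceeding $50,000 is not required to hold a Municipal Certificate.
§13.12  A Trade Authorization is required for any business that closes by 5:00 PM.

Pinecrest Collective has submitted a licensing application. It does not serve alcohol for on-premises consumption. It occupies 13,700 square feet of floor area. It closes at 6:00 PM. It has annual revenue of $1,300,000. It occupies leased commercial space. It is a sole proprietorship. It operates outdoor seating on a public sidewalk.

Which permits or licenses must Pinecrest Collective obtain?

§13.1 floor area 13,700 square feet < 18,900 square feet → Large Premises Registration not required.
§13.2 closes 6:00 PM, after 5:00 PM; is a sole proprietorship (not: is a worker-owned cooperative) → Operating Permit not required.
§13.3 revenue $1,300,000 < $1,500,000 → General Business License not required.
§13.4 floor area 13,700 square feet > 11,100 square feet → Large Premises License required.
§13.5 operates outdoor seating on a public sidewalk → Sidewalk Use Registration required.
§13.6 occupies leased commercial space → Commercial Tenant Permit required.
§13.7 occupies leased commercial space; closes 6:00 PM, after 5:00 PM; operates outdoor seating on a public sidewalk → Commercial Permit not required.
§13.8 does not serve alcohol for on-premises consumption → Regulatory Registration not required.
§13.9 revenue $1,300,000 < $1,575,000 → Regulatory License not required.
§13.10 is a sole proprietorship → Municipal Certificate required.
§13.11 revenue $1,300,000 > $50,000 → exempt from Municipal Certificate.
§13.12 closes 6:00 PM, after 5:00 PM → Trade Authorization not required.

Commercial Tenant Permit, Large Premises License, Sidewalk Use Registration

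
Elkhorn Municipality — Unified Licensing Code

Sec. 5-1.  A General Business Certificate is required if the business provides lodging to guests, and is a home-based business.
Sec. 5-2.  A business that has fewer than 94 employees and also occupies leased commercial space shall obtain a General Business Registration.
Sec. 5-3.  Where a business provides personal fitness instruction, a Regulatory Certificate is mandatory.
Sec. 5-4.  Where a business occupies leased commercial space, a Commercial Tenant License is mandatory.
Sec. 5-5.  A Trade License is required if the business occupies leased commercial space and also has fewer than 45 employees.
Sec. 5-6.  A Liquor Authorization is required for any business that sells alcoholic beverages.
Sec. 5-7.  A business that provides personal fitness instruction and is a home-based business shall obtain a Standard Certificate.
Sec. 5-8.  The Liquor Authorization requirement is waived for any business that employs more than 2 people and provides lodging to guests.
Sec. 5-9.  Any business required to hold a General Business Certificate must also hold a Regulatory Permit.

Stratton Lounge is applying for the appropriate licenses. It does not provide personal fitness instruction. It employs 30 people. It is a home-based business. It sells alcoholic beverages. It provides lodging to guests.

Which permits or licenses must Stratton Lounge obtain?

Sec. 5-1. provides lodging to guests; is a home-based business → General Business Certificate required.
Sec. 5-2. employees 30 < 94; is a home-based business (not: occupies leased commercial space) → General Business Registration not required.
Sec. 5-3. does not provide personal fitness instruction → Regulatory Certificate not required.
Sec. 5-4. is a home-based business (not: occupies leased commercial space) → Commercial Tenant License not required.
Sec. 5-5. is a home-based business (not: occupies leased commercial space); employees 30 < 45 → Trade License not required.
Sec. 5-6. sells alcoholic beverages → Liquor Authorization required.
Sec. 5-7. does not provide personal fitness instruction; is a home-based business → Standard Certificate not required.
Sec. 5-8. employees 30 > 2; provides lodging to guests → exempt from Liquor Authorization.
Sec. 5-9. General Business Certificate is required → Regulatory Permit also required.

General Business Certificate, Regulatory Permit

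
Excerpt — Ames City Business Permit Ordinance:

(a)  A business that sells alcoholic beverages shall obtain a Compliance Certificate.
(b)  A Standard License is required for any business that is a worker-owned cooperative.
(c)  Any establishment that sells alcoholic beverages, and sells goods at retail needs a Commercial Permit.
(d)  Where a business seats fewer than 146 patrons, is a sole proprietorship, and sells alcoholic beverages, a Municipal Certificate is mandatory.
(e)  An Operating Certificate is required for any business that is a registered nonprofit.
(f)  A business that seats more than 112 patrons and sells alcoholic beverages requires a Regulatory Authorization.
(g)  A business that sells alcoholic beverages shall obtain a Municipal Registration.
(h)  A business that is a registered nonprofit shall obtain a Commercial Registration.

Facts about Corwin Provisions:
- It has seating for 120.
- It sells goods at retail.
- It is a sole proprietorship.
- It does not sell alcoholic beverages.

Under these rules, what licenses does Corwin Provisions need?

None

(a) does not sell alcoholic beverages → Compliance Certificate not required.
(b) is a sole proprietorship (not: is a worker-owned cooperative) → Standard License not required.
(c) does not sell alcoholic beverages; sells goods at retail → Commercial Permit not required.
(d) seating 120 < 146; is a sole proprietorship; does not sell alcoholic beverages → Municipal Certificate not required.
(e) is a sole proprietorship (not: is a registered nonprofit) → Operating Certificate not required.
(f) seating 120 > 112; does not sell alcoholic beverages → Regulatory Authorization not required.
(g) does not sell alcoholic beverages → Municipal Registration not required.
(h) is a sole proprietorship (not: is a registered nonprofit) → Commercial Registration not required.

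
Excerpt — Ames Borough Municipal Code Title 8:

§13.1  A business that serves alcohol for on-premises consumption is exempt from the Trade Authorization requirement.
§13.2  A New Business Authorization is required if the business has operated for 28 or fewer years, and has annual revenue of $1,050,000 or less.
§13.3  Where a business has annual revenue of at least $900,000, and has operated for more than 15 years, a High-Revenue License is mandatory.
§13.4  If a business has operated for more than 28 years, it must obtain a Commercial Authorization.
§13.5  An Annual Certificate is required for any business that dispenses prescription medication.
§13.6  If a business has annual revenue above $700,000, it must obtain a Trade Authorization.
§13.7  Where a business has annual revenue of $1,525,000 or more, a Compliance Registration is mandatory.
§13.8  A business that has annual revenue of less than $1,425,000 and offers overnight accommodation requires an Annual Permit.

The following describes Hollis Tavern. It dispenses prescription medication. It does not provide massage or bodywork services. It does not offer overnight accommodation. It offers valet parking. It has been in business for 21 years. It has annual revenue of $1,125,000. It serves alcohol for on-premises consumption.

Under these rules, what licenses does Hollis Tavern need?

Annual Certificate, High-Revenue License

§13.1 serves alcohol for on-premises consumption → exempt from Trade Authorization.
§13.2 years in business 21 ≤ 28; revenue $1,125,000 > $1,050,000 → New Business Authorization not required.
§13.3 revenue $1,125,000 ≥ $900,000; years in business 21 > 15 → High-Revenue License required.
§13.4 years in business 21 ≤ 28 → Commercial Authorization not required.
§13.5 dispenses prescription medication → Annual Certificate required.
§13.6 revenue $1,125,000 > $700,000 → Trade Authorization required.
§13.7 revenue $1,125,000 < $1,525,000 → Compliance Registration not required.
§13.8 revenue $1,125,000 < $1,425,000; does not offer overnight accommodation → Annual Permit not required.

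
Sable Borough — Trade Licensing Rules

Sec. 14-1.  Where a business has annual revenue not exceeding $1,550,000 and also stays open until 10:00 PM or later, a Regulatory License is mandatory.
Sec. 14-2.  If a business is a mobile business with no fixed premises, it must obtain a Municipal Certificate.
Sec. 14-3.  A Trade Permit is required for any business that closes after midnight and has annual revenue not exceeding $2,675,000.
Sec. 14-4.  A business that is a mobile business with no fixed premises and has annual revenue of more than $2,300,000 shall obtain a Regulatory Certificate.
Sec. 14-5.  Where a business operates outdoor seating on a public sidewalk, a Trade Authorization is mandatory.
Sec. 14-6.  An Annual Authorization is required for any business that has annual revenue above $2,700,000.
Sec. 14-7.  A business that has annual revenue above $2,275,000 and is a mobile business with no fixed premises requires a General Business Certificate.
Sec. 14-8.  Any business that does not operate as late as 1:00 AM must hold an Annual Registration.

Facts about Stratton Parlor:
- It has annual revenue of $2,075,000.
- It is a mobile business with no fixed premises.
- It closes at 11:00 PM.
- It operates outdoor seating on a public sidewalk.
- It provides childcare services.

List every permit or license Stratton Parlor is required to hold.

Sec. 14-1. revenue $2,075,000 > $1,550,000; closes 11:00 PM, after 10:00 PM → Regulatory License not required.
Sec. 14-2. is a mobile business with no fixed premises → Municipal Certificate required.
Sec. 14-3. closes 11:00 PM, at/before midnight; revenue $2,075,000 ≤ $2,675,000 → Trade Permit not required.
Sec. 14-4. is a mobile business with no fixed premises; revenue $2,075,000 ≤ $2,300,000 → Regulatory Certificate not required.
Sec. 14-5. operates outdoor seating on a public sidewalk → Trade Authorization required.
Sec. 14-6. revenue $2,075,000 ≤ $2,700,000 → Annual Authorization not required.
Sec. 14-7. revenue $2,075,000 ≤ $2,275,000; is a mobile business with no fixed premises → General Business Certificate not required.
Sec. 14-8. closes 11:00 PM, at/before 1:00 AM → Annual Registration required.

Annual Registration, Municipal Certificate, Trade Authorization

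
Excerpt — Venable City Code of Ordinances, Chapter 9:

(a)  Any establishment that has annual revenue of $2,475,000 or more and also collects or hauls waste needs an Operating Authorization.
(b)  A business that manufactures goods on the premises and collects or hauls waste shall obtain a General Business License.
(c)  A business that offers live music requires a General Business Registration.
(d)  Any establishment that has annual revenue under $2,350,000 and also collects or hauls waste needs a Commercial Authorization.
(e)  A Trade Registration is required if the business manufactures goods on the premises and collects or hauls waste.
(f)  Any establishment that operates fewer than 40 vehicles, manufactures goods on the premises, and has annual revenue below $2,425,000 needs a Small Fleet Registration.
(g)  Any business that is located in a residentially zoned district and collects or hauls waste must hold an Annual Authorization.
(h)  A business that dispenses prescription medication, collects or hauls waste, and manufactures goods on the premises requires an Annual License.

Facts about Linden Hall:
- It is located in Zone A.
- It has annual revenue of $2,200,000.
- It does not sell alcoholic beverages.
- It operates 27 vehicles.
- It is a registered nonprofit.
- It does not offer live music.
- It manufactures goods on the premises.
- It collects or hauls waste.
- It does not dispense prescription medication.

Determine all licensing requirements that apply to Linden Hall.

(a) revenue $2,200,000 < $2,475,000; collects or hauls waste → Operating Authorization not required.
(b) manufactures goods on the premises; collects or hauls waste → General Business License required.
(c) does not offer live music → General Business Registration not required.
(d) revenue $2,200,000 < $2,350,000; collects or hauls waste → Commercial Authorization required.
(e) manufactures goods on the premises; collects or hauls waste → Trade Registration required.
(f) vehicles 27 < 40; manufactures goods on the premises; revenue $2,200,000 < $2,425,000 → Small Fleet Registration required.
(g) is located in Zone A (not: is located in a residentially zoned district); collects or hauls waste → Annual Authorization not required.
(h) does not dispense prescription medication; collects or hauls waste; manufactures goods on the premises → Annual License not required.

Commercial Authorization, General Business License, Small Fleet Registration, Trade Registration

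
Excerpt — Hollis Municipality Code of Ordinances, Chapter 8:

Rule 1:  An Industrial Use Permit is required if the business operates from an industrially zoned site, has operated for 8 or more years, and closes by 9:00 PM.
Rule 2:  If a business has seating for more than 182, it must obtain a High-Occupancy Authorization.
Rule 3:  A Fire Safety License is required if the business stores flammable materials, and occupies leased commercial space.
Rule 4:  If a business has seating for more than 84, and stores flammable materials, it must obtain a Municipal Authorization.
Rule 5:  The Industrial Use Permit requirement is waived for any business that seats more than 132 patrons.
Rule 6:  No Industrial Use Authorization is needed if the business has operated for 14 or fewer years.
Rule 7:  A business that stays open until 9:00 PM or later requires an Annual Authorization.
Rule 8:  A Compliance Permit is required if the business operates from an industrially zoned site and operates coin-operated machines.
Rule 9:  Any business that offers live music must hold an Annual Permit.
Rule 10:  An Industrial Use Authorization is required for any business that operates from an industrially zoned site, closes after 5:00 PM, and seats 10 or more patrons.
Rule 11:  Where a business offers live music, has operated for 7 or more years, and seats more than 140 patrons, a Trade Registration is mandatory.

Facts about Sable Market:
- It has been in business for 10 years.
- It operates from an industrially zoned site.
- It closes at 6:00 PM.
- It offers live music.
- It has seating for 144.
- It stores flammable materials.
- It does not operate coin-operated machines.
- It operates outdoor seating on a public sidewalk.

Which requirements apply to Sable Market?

Rule 1: operates from an industrially zoned site; years in business 10 ≥ 8; closes 6:00 PM, at/before 9:00 PM → Industrial Use Permit required.
Rule 2: seating 144 ≤ 182 → High-Occupancy Authorization not required.
Rule 3: stores flammable materials; operates from an industrially zoned site (not: occupies leased commercial space) → Fire Safety License not required.
Rule 4: seating 144 > 84; stores flammable materials → Municipal Authorization required.
Rule 5: seating 144 > 132 → exempt from Industrial Use Permit.
Rule 6: years in business 10 ≤ 14 → exempt from Industrial Use Authorization.
Rule 7: closes 6:00 PM, at/before 9:00 PM → Annual Authorization not required.
Rule 8: operates from an industrially zoned site; does not operate coin-operated machines → Compliance Permit not required.
Rule 9: offers live music → Annual Permit required.
Rule 10: operates from an industrially zoned site; closes 6:00 PM, after 5:00 PM; seating 144 ≥ 10 → Industrial Use Authorization required.
Rule 11: offers live music; years in business 10 ≥ 7; seating 144 > 140 → Trade Registration required.

Annual Permit, Municipal Authorization, Trade Registration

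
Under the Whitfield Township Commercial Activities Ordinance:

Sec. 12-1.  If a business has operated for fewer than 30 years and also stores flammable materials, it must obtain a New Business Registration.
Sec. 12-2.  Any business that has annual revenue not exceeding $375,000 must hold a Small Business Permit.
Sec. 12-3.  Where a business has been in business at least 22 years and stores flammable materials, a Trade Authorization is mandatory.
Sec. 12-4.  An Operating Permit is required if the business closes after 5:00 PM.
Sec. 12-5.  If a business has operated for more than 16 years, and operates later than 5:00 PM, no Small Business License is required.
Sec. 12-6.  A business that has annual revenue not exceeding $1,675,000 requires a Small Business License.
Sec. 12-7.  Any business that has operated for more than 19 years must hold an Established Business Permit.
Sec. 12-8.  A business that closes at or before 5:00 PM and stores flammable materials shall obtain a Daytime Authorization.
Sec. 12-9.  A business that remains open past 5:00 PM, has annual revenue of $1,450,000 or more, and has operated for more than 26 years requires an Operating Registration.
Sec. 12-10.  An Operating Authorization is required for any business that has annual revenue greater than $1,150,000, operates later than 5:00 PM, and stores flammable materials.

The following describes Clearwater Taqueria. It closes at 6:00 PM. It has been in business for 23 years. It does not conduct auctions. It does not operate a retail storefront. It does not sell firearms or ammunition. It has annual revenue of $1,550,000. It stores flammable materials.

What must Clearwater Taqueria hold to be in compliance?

Established Business Permit, New Business Registration, Operating Authorization, Operating Permit, Trade Authorization

Sec. 12-1. years in business 23 < 30; stores flammable materials → New Business Registration required.
Sec. 12-2. revenue $1,550,000 > $375,000 → Small Business Permit not required.
Sec. 12-3. years in business 23 ≥ 22; stores flammable materials → Trade Authorization required.
Sec. 12-4. closes 6:00 PM, after 5:00 PM → Operating Permit required.
Sec. 12-5. years in business 23 > 16; closes 6:00 PM, after 5:00 PM → exempt from Small Business License.
Sec. 12-6. revenue $1,550,000 ≤ $1,675,000 → Small Business License required.
Sec. 12-7. years in business 23 > 19 → Established Business Permit required.
Sec. 12-8. closes 6:00 PM, after 5:00 PM; stores flammable materials → Daytime Authorization not required.
Sec. 12-9. closes 6:00 PM, after 5:00 PM; revenue $1,550,000 ≥ $1,450,000; years in business 23 ≤ 26 → Operating Registration not required.
Sec. 12-10. revenue $1,550,000 > $1,150,000; closes 6:00 PM, after 5:00 PM; stores flammable materials → Operating Authorization required.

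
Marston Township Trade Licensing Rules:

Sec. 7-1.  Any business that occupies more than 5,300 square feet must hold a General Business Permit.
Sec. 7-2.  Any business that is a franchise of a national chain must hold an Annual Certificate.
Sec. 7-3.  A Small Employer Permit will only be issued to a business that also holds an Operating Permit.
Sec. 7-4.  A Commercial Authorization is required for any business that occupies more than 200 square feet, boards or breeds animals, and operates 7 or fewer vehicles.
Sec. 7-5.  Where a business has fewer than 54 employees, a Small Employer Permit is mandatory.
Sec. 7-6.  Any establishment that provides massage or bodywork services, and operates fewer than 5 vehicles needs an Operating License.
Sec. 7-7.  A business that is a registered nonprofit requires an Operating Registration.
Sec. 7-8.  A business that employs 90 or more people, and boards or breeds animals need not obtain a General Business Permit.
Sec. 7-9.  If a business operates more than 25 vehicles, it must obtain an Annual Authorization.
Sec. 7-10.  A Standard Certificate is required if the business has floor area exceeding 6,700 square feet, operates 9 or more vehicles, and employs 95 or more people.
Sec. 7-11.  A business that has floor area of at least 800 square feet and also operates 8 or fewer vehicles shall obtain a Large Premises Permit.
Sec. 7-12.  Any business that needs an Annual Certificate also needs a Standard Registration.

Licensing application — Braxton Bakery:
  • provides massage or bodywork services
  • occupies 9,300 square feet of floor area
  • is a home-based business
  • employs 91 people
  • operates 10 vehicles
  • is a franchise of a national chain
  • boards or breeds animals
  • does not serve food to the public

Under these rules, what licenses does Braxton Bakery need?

Sec. 7-1. floor area 9,300 square feet > 5,300 square feet → General Business Permit required.
Sec. 7-2. is a franchise of a national chain → Annual Certificate required.
Sec. 7-3. Small Employer Permit is not required → no effect.
Sec. 7-4. floor area 9,300 square feet > 200 square feet; boards or breeds animals; vehicles 10 > 7 → Commercial Authorization not required.
Sec. 7-5. employees 91 ≥ 54 → Small Employer Permit not required.
Sec. 7-6. provides massage or bodywork services; vehicles 10 ≥ 5 → Operating License not required.
Sec. 7-7. is a franchise of a national chain (not: is a registered nonprofit) → Operating Registration not required.
Sec. 7-8. employees 91 ≥ 90; boards or breeds animals → exempt from General Business Permit.
Sec. 7-9. vehicles 10 ≤ 25 → Annual Authorization not required.
Sec. 7-10. floor area 9,300 square feet > 6,700 square feet; vehicles 10 ≥ 9; employees 91 < 95 → Standard Certificate not required.
Sec. 7-11. floor area 9,300 square feet ≥ 800 square feet; vehicles 10 > 8 → Large Premises Permit not required.
Sec. 7-12. Annual Certificate is required → Standard Registration also required.

Annual Certificate, Standard Registration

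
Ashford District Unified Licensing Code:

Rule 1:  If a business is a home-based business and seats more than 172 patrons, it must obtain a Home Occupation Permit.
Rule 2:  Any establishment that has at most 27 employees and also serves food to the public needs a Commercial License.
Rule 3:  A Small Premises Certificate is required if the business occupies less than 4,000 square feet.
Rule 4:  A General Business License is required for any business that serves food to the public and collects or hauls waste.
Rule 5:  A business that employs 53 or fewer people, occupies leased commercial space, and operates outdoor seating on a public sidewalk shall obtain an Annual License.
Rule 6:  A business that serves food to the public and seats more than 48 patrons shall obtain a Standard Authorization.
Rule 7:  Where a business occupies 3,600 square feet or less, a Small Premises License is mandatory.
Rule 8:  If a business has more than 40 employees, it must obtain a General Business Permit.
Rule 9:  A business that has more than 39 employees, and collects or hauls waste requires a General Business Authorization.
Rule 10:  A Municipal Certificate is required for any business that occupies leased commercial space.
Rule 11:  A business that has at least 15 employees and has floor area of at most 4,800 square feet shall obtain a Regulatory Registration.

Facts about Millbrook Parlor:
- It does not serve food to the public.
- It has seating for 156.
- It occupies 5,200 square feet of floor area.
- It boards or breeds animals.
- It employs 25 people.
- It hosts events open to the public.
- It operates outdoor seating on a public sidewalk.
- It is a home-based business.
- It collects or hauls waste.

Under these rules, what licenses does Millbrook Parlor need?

Rule 1: is a home-based business; seating 156 ≤ 172 → Home Occupation Permit not required.
Rule 2: employees 25 ≤ 27; does not serve food to the public → Commercial License not required.
Rule 3: floor area 5,200 square feet ≥ 4,000 square feet → Small Premises Certificate not required.
Rule 4: does not serve food to the public; collects or hauls waste → General Business License not required.
Rule 5: employees 25 ≤ 53; is a home-based business (not: occupies leased commercial space); operates outdoor seating on a public sidewalk → Annual License not required.
Rule 6: does not serve food to the public; seating 156 > 48 → Standard Authorization not required.
Rule 7: floor area 5,200 square feet > 3,600 square feet → Small Premises License not required.
Rule 8: employees 25 ≤ 40 → General Business Permit not required.
Rule 9: employees 25 ≤ 39; collects or hauls waste → General Business Authorization not required.
Rule 10: is a home-based business (not: occupies leased commercial space) → Municipal Certificate not required.
Rule 11: employees 25 ≥ 15; floor area 5,200 square feet > 4,800 square feet → Regulatory Registration not required.

None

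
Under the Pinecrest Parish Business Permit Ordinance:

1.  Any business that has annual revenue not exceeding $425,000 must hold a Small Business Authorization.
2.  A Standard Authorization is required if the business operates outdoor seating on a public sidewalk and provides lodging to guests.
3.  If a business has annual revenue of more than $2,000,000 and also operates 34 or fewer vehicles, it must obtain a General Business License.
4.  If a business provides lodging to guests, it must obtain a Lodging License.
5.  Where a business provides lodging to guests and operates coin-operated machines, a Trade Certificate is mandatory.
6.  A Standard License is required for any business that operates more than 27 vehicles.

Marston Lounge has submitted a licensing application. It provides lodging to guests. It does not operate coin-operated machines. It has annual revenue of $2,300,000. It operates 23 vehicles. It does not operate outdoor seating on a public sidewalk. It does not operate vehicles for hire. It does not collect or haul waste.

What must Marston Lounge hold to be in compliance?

General Business License, Lodging License

1. revenue $2,300,000 > $425,000 → Small Business Authorization not required.
2. does not operate outdoor seating on a public sidewalk; provides lodging to guests → Standard Authorization not required.
3. revenue $2,300,000 > $2,000,000; vehicles 23 ≤ 34 → General Business License required.
4. provides lodging to guests → Lodging License required.
5. provides lodging to guests; does not operate coin-operated machines → Trade Certificate not required.
6. vehicles 23 ≤ 27 → Standard License not required.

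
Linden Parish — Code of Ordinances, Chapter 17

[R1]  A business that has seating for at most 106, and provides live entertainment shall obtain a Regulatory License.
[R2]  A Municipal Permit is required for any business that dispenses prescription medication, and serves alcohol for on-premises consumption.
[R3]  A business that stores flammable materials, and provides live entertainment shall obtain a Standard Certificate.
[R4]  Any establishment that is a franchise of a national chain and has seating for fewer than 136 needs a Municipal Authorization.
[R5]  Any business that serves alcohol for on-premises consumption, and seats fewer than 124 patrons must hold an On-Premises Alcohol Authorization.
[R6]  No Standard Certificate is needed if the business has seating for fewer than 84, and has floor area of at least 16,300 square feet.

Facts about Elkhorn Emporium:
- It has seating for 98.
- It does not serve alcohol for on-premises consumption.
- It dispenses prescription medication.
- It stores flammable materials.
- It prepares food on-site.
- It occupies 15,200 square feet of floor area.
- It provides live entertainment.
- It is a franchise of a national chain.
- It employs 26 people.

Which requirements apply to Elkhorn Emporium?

Municipal Authorization, Regulatory License, Standard Certificate

[R1] seating 98 ≤ 106; provides live entertainment → Regulatory License required.
[R2] dispenses prescription medication; does not serve alcohol for on-premises consumption → Municipal Permit not required.
[R3] stores flammable materials; provides live entertainment → Standard Certificate required.
[R4] is a franchise of a national chain; seating 98 < 136 → Municipal Authorization required.
[R5] does not serve alcohol for on-premises consumption; seating 98 < 124 → On-Premises Alcohol Authorization not required.
[R6] seating 98 ≥ 84; floor area 15,200 square feet < 16,300 square feet → Standard Certificate exemption does not apply.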